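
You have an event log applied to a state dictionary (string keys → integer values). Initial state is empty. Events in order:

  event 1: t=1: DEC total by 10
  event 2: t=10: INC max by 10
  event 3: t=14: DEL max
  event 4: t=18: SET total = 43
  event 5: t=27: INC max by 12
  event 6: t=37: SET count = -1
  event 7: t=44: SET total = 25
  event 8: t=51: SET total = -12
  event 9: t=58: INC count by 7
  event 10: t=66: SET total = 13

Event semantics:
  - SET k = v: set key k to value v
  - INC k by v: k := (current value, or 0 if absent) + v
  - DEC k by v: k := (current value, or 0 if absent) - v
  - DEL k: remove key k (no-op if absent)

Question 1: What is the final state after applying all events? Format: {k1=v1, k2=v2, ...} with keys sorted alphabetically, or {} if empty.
Answer: {count=6, max=12, total=13}

Derivation:
  after event 1 (t=1: DEC total by 10): {total=-10}
  after event 2 (t=10: INC max by 10): {max=10, total=-10}
  after event 3 (t=14: DEL max): {total=-10}
  after event 4 (t=18: SET total = 43): {total=43}
  after event 5 (t=27: INC max by 12): {max=12, total=43}
  after event 6 (t=37: SET count = -1): {count=-1, max=12, total=43}
  after event 7 (t=44: SET total = 25): {count=-1, max=12, total=25}
  after event 8 (t=51: SET total = -12): {count=-1, max=12, total=-12}
  after event 9 (t=58: INC count by 7): {count=6, max=12, total=-12}
  after event 10 (t=66: SET total = 13): {count=6, max=12, total=13}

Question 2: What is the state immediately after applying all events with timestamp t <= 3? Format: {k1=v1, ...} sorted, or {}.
Answer: {total=-10}

Derivation:
Apply events with t <= 3 (1 events):
  after event 1 (t=1: DEC total by 10): {total=-10}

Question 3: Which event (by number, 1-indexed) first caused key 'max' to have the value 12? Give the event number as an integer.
Answer: 5

Derivation:
Looking for first event where max becomes 12:
  event 2: max = 10
  event 3: max = (absent)
  event 5: max (absent) -> 12  <-- first match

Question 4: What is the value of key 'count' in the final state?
Track key 'count' through all 10 events:
  event 1 (t=1: DEC total by 10): count unchanged
  event 2 (t=10: INC max by 10): count unchanged
  event 3 (t=14: DEL max): count unchanged
  event 4 (t=18: SET total = 43): count unchanged
  event 5 (t=27: INC max by 12): count unchanged
  event 6 (t=37: SET count = -1): count (absent) -> -1
  event 7 (t=44: SET total = 25): count unchanged
  event 8 (t=51: SET total = -12): count unchanged
  event 9 (t=58: INC count by 7): count -1 -> 6
  event 10 (t=66: SET total = 13): count unchanged
Final: count = 6

Answer: 6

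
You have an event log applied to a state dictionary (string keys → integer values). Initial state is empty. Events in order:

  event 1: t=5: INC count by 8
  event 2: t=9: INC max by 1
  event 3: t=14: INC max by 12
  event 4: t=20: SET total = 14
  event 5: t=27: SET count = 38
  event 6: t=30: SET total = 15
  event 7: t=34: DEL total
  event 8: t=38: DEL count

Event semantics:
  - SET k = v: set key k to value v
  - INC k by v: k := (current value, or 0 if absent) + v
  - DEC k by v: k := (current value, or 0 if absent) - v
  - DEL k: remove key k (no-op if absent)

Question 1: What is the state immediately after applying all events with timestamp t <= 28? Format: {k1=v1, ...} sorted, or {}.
Answer: {count=38, max=13, total=14}

Derivation:
Apply events with t <= 28 (5 events):
  after event 1 (t=5: INC count by 8): {count=8}
  after event 2 (t=9: INC max by 1): {count=8, max=1}
  after event 3 (t=14: INC max by 12): {count=8, max=13}
  after event 4 (t=20: SET total = 14): {count=8, max=13, total=14}
  after event 5 (t=27: SET count = 38): {count=38, max=13, total=14}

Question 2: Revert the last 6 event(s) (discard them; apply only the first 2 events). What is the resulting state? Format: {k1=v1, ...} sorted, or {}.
Keep first 2 events (discard last 6):
  after event 1 (t=5: INC count by 8): {count=8}
  after event 2 (t=9: INC max by 1): {count=8, max=1}

Answer: {count=8, max=1}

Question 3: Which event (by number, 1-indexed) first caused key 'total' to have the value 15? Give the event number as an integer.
Looking for first event where total becomes 15:
  event 4: total = 14
  event 5: total = 14
  event 6: total 14 -> 15  <-- first match

Answer: 6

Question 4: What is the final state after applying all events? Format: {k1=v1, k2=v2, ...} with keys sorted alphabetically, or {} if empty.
Answer: {max=13}

Derivation:
  after event 1 (t=5: INC count by 8): {count=8}
  after event 2 (t=9: INC max by 1): {count=8, max=1}
  after event 3 (t=14: INC max by 12): {count=8, max=13}
  after event 4 (t=20: SET total = 14): {count=8, max=13, total=14}
  after event 5 (t=27: SET count = 38): {count=38, max=13, total=14}
  after event 6 (t=30: SET total = 15): {count=38, max=13, total=15}
  after event 7 (t=34: DEL total): {count=38, max=13}
  after event 8 (t=38: DEL count): {max=13}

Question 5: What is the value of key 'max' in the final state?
Track key 'max' through all 8 events:
  event 1 (t=5: INC count by 8): max unchanged
  event 2 (t=9: INC max by 1): max (absent) -> 1
  event 3 (t=14: INC max by 12): max 1 -> 13
  event 4 (t=20: SET total = 14): max unchanged
  event 5 (t=27: SET count = 38): max unchanged
  event 6 (t=30: SET total = 15): max unchanged
  event 7 (t=34: DEL total): max unchanged
  event 8 (t=38: DEL count): max unchanged
Final: max = 13

Answer: 13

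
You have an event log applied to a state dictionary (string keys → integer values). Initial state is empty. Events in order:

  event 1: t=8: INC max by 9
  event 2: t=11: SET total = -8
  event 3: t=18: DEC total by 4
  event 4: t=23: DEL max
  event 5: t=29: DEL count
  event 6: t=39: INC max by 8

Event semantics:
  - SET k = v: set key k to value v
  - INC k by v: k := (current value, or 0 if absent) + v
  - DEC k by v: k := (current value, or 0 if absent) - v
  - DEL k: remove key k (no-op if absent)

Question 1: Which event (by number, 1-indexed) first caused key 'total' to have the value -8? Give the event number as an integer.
Answer: 2

Derivation:
Looking for first event where total becomes -8:
  event 2: total (absent) -> -8  <-- first match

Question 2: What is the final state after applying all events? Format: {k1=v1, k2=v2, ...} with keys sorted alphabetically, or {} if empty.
  after event 1 (t=8: INC max by 9): {max=9}
  after event 2 (t=11: SET total = -8): {max=9, total=-8}
  after event 3 (t=18: DEC total by 4): {max=9, total=-12}
  after event 4 (t=23: DEL max): {total=-12}
  after event 5 (t=29: DEL count): {total=-12}
  after event 6 (t=39: INC max by 8): {max=8, total=-12}

Answer: {max=8, total=-12}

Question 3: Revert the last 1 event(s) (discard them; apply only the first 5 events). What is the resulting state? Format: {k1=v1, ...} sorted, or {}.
Keep first 5 events (discard last 1):
  after event 1 (t=8: INC max by 9): {max=9}
  after event 2 (t=11: SET total = -8): {max=9, total=-8}
  after event 3 (t=18: DEC total by 4): {max=9, total=-12}
  after event 4 (t=23: DEL max): {total=-12}
  after event 5 (t=29: DEL count): {total=-12}

Answer: {total=-12}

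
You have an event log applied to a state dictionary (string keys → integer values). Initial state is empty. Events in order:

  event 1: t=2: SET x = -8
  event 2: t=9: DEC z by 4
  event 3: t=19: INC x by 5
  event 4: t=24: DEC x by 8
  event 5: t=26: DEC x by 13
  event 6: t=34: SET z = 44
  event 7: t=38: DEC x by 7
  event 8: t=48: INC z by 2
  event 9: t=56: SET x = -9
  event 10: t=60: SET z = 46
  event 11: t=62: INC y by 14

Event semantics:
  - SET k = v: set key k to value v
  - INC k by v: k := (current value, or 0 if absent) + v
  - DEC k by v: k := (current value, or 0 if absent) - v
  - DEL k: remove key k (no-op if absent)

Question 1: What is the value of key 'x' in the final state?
Answer: -9

Derivation:
Track key 'x' through all 11 events:
  event 1 (t=2: SET x = -8): x (absent) -> -8
  event 2 (t=9: DEC z by 4): x unchanged
  event 3 (t=19: INC x by 5): x -8 -> -3
  event 4 (t=24: DEC x by 8): x -3 -> -11
  event 5 (t=26: DEC x by 13): x -11 -> -24
  event 6 (t=34: SET z = 44): x unchanged
  event 7 (t=38: DEC x by 7): x -24 -> -31
  event 8 (t=48: INC z by 2): x unchanged
  event 9 (t=56: SET x = -9): x -31 -> -9
  event 10 (t=60: SET z = 46): x unchanged
  event 11 (t=62: INC y by 14): x unchanged
Final: x = -9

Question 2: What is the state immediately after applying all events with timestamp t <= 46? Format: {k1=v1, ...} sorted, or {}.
Answer: {x=-31, z=44}

Derivation:
Apply events with t <= 46 (7 events):
  after event 1 (t=2: SET x = -8): {x=-8}
  after event 2 (t=9: DEC z by 4): {x=-8, z=-4}
  after event 3 (t=19: INC x by 5): {x=-3, z=-4}
  after event 4 (t=24: DEC x by 8): {x=-11, z=-4}
  after event 5 (t=26: DEC x by 13): {x=-24, z=-4}
  after event 6 (t=34: SET z = 44): {x=-24, z=44}
  after event 7 (t=38: DEC x by 7): {x=-31, z=44}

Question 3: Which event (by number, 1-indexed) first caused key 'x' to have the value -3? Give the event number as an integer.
Looking for first event where x becomes -3:
  event 1: x = -8
  event 2: x = -8
  event 3: x -8 -> -3  <-- first match

Answer: 3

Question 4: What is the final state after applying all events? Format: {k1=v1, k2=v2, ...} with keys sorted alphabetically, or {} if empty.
Answer: {x=-9, y=14, z=46}

Derivation:
  after event 1 (t=2: SET x = -8): {x=-8}
  after event 2 (t=9: DEC z by 4): {x=-8, z=-4}
  after event 3 (t=19: INC x by 5): {x=-3, z=-4}
  after event 4 (t=24: DEC x by 8): {x=-11, z=-4}
  after event 5 (t=26: DEC x by 13): {x=-24, z=-4}
  after event 6 (t=34: SET z = 44): {x=-24, z=44}
  after event 7 (t=38: DEC x by 7): {x=-31, z=44}
  after event 8 (t=48: INC z by 2): {x=-31, z=46}
  after event 9 (t=56: SET x = -9): {x=-9, z=46}
  after event 10 (t=60: SET z = 46): {x=-9, z=46}
  after event 11 (t=62: INC y by 14): {x=-9, y=14, z=46}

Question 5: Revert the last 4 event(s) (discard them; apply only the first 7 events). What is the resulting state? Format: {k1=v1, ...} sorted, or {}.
Keep first 7 events (discard last 4):
  after event 1 (t=2: SET x = -8): {x=-8}
  after event 2 (t=9: DEC z by 4): {x=-8, z=-4}
  after event 3 (t=19: INC x by 5): {x=-3, z=-4}
  after event 4 (t=24: DEC x by 8): {x=-11, z=-4}
  after event 5 (t=26: DEC x by 13): {x=-24, z=-4}
  after event 6 (t=34: SET z = 44): {x=-24, z=44}
  after event 7 (t=38: DEC x by 7): {x=-31, z=44}

Answer: {x=-31, z=44}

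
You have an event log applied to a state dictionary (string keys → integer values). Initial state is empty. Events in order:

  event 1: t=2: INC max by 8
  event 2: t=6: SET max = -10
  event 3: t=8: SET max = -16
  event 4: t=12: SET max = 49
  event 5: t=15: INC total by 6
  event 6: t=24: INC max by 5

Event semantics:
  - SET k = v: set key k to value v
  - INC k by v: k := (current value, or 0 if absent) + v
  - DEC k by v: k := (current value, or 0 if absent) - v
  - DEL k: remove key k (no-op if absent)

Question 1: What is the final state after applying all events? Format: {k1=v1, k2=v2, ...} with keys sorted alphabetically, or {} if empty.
Answer: {max=54, total=6}

Derivation:
  after event 1 (t=2: INC max by 8): {max=8}
  after event 2 (t=6: SET max = -10): {max=-10}
  after event 3 (t=8: SET max = -16): {max=-16}
  after event 4 (t=12: SET max = 49): {max=49}
  after event 5 (t=15: INC total by 6): {max=49, total=6}
  after event 6 (t=24: INC max by 5): {max=54, total=6}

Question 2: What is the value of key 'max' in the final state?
Track key 'max' through all 6 events:
  event 1 (t=2: INC max by 8): max (absent) -> 8
  event 2 (t=6: SET max = -10): max 8 -> -10
  event 3 (t=8: SET max = -16): max -10 -> -16
  event 4 (t=12: SET max = 49): max -16 -> 49
  event 5 (t=15: INC total by 6): max unchanged
  event 6 (t=24: INC max by 5): max 49 -> 54
Final: max = 54

Answer: 54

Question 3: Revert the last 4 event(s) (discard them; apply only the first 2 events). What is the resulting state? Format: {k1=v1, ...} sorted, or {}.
Keep first 2 events (discard last 4):
  after event 1 (t=2: INC max by 8): {max=8}
  after event 2 (t=6: SET max = -10): {max=-10}

Answer: {max=-10}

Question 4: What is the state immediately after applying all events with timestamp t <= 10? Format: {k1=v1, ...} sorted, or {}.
Answer: {max=-16}

Derivation:
Apply events with t <= 10 (3 events):
  after event 1 (t=2: INC max by 8): {max=8}
  after event 2 (t=6: SET max = -10): {max=-10}
  after event 3 (t=8: SET max = -16): {max=-16}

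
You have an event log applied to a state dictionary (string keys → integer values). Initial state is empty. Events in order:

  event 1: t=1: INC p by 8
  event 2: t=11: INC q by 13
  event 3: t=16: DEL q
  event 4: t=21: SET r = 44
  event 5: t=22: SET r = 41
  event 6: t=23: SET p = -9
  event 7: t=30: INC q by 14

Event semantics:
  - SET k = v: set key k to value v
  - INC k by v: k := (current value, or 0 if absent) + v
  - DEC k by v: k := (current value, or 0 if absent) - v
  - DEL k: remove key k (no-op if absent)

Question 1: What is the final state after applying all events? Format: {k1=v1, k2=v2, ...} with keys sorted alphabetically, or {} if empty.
  after event 1 (t=1: INC p by 8): {p=8}
  after event 2 (t=11: INC q by 13): {p=8, q=13}
  after event 3 (t=16: DEL q): {p=8}
  after event 4 (t=21: SET r = 44): {p=8, r=44}
  after event 5 (t=22: SET r = 41): {p=8, r=41}
  after event 6 (t=23: SET p = -9): {p=-9, r=41}
  after event 7 (t=30: INC q by 14): {p=-9, q=14, r=41}

Answer: {p=-9, q=14, r=41}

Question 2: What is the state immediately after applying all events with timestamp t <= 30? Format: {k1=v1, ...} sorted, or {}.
Apply events with t <= 30 (7 events):
  after event 1 (t=1: INC p by 8): {p=8}
  after event 2 (t=11: INC q by 13): {p=8, q=13}
  after event 3 (t=16: DEL q): {p=8}
  after event 4 (t=21: SET r = 44): {p=8, r=44}
  after event 5 (t=22: SET r = 41): {p=8, r=41}
  after event 6 (t=23: SET p = -9): {p=-9, r=41}
  after event 7 (t=30: INC q by 14): {p=-9, q=14, r=41}

Answer: {p=-9, q=14, r=41}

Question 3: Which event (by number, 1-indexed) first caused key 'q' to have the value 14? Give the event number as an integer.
Answer: 7

Derivation:
Looking for first event where q becomes 14:
  event 2: q = 13
  event 3: q = (absent)
  event 7: q (absent) -> 14  <-- first match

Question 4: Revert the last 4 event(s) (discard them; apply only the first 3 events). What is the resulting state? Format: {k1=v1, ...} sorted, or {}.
Answer: {p=8}

Derivation:
Keep first 3 events (discard last 4):
  after event 1 (t=1: INC p by 8): {p=8}
  after event 2 (t=11: INC q by 13): {p=8, q=13}
  after event 3 (t=16: DEL q): {p=8}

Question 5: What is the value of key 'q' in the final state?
Track key 'q' through all 7 events:
  event 1 (t=1: INC p by 8): q unchanged
  event 2 (t=11: INC q by 13): q (absent) -> 13
  event 3 (t=16: DEL q): q 13 -> (absent)
  event 4 (t=21: SET r = 44): q unchanged
  event 5 (t=22: SET r = 41): q unchanged
  event 6 (t=23: SET p = -9): q unchanged
  event 7 (t=30: INC q by 14): q (absent) -> 14
Final: q = 14

Answer: 14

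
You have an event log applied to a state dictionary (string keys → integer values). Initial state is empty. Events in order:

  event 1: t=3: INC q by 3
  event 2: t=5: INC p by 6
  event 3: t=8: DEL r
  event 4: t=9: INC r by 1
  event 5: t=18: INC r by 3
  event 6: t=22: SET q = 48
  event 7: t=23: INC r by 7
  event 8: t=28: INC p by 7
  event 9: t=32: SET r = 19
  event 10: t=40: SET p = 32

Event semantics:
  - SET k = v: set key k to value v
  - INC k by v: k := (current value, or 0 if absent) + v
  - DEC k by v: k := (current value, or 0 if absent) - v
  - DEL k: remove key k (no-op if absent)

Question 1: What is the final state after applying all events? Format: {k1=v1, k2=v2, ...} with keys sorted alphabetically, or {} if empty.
Answer: {p=32, q=48, r=19}

Derivation:
  after event 1 (t=3: INC q by 3): {q=3}
  after event 2 (t=5: INC p by 6): {p=6, q=3}
  after event 3 (t=8: DEL r): {p=6, q=3}
  after event 4 (t=9: INC r by 1): {p=6, q=3, r=1}
  after event 5 (t=18: INC r by 3): {p=6, q=3, r=4}
  after event 6 (t=22: SET q = 48): {p=6, q=48, r=4}
  after event 7 (t=23: INC r by 7): {p=6, q=48, r=11}
  after event 8 (t=28: INC p by 7): {p=13, q=48, r=11}
  after event 9 (t=32: SET r = 19): {p=13, q=48, r=19}
  after event 10 (t=40: SET p = 32): {p=32, q=48, r=19}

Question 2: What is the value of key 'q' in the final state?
Answer: 48

Derivation:
Track key 'q' through all 10 events:
  event 1 (t=3: INC q by 3): q (absent) -> 3
  event 2 (t=5: INC p by 6): q unchanged
  event 3 (t=8: DEL r): q unchanged
  event 4 (t=9: INC r by 1): q unchanged
  event 5 (t=18: INC r by 3): q unchanged
  event 6 (t=22: SET q = 48): q 3 -> 48
  event 7 (t=23: INC r by 7): q unchanged
  event 8 (t=28: INC p by 7): q unchanged
  event 9 (t=32: SET r = 19): q unchanged
  event 10 (t=40: SET p = 32): q unchanged
Final: q = 48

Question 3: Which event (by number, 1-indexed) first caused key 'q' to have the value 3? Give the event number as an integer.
Looking for first event where q becomes 3:
  event 1: q (absent) -> 3  <-- first match

Answer: 1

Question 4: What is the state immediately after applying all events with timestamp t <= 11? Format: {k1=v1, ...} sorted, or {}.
Answer: {p=6, q=3, r=1}

Derivation:
Apply events with t <= 11 (4 events):
  after event 1 (t=3: INC q by 3): {q=3}
  after event 2 (t=5: INC p by 6): {p=6, q=3}
  after event 3 (t=8: DEL r): {p=6, q=3}
  after event 4 (t=9: INC r by 1): {p=6, q=3, r=1}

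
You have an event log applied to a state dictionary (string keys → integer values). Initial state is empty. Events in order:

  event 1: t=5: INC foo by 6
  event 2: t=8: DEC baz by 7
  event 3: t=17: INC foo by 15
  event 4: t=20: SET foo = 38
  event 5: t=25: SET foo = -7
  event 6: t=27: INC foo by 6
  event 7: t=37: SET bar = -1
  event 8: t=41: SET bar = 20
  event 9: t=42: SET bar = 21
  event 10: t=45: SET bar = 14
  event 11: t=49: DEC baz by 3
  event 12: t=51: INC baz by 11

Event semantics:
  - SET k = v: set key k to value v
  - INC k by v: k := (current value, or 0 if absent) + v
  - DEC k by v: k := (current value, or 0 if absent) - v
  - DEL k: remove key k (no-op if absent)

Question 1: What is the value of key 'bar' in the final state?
Answer: 14

Derivation:
Track key 'bar' through all 12 events:
  event 1 (t=5: INC foo by 6): bar unchanged
  event 2 (t=8: DEC baz by 7): bar unchanged
  event 3 (t=17: INC foo by 15): bar unchanged
  event 4 (t=20: SET foo = 38): bar unchanged
  event 5 (t=25: SET foo = -7): bar unchanged
  event 6 (t=27: INC foo by 6): bar unchanged
  event 7 (t=37: SET bar = -1): bar (absent) -> -1
  event 8 (t=41: SET bar = 20): bar -1 -> 20
  event 9 (t=42: SET bar = 21): bar 20 -> 21
  event 10 (t=45: SET bar = 14): bar 21 -> 14
  event 11 (t=49: DEC baz by 3): bar unchanged
  event 12 (t=51: INC baz by 11): bar unchanged
Final: bar = 14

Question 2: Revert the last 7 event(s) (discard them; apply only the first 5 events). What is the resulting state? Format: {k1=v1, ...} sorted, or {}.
Keep first 5 events (discard last 7):
  after event 1 (t=5: INC foo by 6): {foo=6}
  after event 2 (t=8: DEC baz by 7): {baz=-7, foo=6}
  after event 3 (t=17: INC foo by 15): {baz=-7, foo=21}
  after event 4 (t=20: SET foo = 38): {baz=-7, foo=38}
  after event 5 (t=25: SET foo = -7): {baz=-7, foo=-7}

Answer: {baz=-7, foo=-7}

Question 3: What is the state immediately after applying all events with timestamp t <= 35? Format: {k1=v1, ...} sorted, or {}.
Answer: {baz=-7, foo=-1}

Derivation:
Apply events with t <= 35 (6 events):
  after event 1 (t=5: INC foo by 6): {foo=6}
  after event 2 (t=8: DEC baz by 7): {baz=-7, foo=6}
  after event 3 (t=17: INC foo by 15): {baz=-7, foo=21}
  after event 4 (t=20: SET foo = 38): {baz=-7, foo=38}
  after event 5 (t=25: SET foo = -7): {baz=-7, foo=-7}
  after event 6 (t=27: INC foo by 6): {baz=-7, foo=-1}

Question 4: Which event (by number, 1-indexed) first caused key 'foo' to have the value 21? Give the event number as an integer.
Answer: 3

Derivation:
Looking for first event where foo becomes 21:
  event 1: foo = 6
  event 2: foo = 6
  event 3: foo 6 -> 21  <-- first match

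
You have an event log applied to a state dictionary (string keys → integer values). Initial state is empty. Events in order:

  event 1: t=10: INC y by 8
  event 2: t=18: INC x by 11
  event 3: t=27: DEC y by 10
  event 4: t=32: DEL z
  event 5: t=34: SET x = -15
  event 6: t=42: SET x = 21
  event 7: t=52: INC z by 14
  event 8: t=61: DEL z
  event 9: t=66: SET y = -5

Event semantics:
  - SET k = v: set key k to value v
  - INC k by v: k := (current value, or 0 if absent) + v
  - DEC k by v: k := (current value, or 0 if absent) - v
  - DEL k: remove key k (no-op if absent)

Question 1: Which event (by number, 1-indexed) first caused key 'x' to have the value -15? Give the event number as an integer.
Looking for first event where x becomes -15:
  event 2: x = 11
  event 3: x = 11
  event 4: x = 11
  event 5: x 11 -> -15  <-- first match

Answer: 5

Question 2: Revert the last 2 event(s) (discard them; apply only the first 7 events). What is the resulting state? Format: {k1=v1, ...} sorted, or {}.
Keep first 7 events (discard last 2):
  after event 1 (t=10: INC y by 8): {y=8}
  after event 2 (t=18: INC x by 11): {x=11, y=8}
  after event 3 (t=27: DEC y by 10): {x=11, y=-2}
  after event 4 (t=32: DEL z): {x=11, y=-2}
  after event 5 (t=34: SET x = -15): {x=-15, y=-2}
  after event 6 (t=42: SET x = 21): {x=21, y=-2}
  after event 7 (t=52: INC z by 14): {x=21, y=-2, z=14}

Answer: {x=21, y=-2, z=14}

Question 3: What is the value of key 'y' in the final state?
Answer: -5

Derivation:
Track key 'y' through all 9 events:
  event 1 (t=10: INC y by 8): y (absent) -> 8
  event 2 (t=18: INC x by 11): y unchanged
  event 3 (t=27: DEC y by 10): y 8 -> -2
  event 4 (t=32: DEL z): y unchanged
  event 5 (t=34: SET x = -15): y unchanged
  event 6 (t=42: SET x = 21): y unchanged
  event 7 (t=52: INC z by 14): y unchanged
  event 8 (t=61: DEL z): y unchanged
  event 9 (t=66: SET y = -5): y -2 -> -5
Final: y = -5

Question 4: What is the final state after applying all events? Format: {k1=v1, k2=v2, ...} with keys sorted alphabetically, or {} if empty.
  after event 1 (t=10: INC y by 8): {y=8}
  after event 2 (t=18: INC x by 11): {x=11, y=8}
  after event 3 (t=27: DEC y by 10): {x=11, y=-2}
  after event 4 (t=32: DEL z): {x=11, y=-2}
  after event 5 (t=34: SET x = -15): {x=-15, y=-2}
  after event 6 (t=42: SET x = 21): {x=21, y=-2}
  after event 7 (t=52: INC z by 14): {x=21, y=-2, z=14}
  after event 8 (t=61: DEL z): {x=21, y=-2}
  after event 9 (t=66: SET y = -5): {x=21, y=-5}

Answer: {x=21, y=-5}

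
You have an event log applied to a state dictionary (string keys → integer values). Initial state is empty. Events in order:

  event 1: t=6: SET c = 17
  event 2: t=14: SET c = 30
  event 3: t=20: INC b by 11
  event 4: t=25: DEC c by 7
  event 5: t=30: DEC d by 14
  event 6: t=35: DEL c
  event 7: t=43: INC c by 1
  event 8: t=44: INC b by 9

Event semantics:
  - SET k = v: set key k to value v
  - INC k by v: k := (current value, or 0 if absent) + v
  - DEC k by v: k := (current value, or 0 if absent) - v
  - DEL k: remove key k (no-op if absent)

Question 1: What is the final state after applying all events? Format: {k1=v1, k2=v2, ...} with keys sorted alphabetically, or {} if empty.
Answer: {b=20, c=1, d=-14}

Derivation:
  after event 1 (t=6: SET c = 17): {c=17}
  after event 2 (t=14: SET c = 30): {c=30}
  after event 3 (t=20: INC b by 11): {b=11, c=30}
  after event 4 (t=25: DEC c by 7): {b=11, c=23}
  after event 5 (t=30: DEC d by 14): {b=11, c=23, d=-14}
  after event 6 (t=35: DEL c): {b=11, d=-14}
  after event 7 (t=43: INC c by 1): {b=11, c=1, d=-14}
  after event 8 (t=44: INC b by 9): {b=20, c=1, d=-14}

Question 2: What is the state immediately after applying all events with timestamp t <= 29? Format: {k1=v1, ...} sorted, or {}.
Answer: {b=11, c=23}

Derivation:
Apply events with t <= 29 (4 events):
  after event 1 (t=6: SET c = 17): {c=17}
  after event 2 (t=14: SET c = 30): {c=30}
  after event 3 (t=20: INC b by 11): {b=11, c=30}
  after event 4 (t=25: DEC c by 7): {b=11, c=23}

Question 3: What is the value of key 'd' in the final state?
Track key 'd' through all 8 events:
  event 1 (t=6: SET c = 17): d unchanged
  event 2 (t=14: SET c = 30): d unchanged
  event 3 (t=20: INC b by 11): d unchanged
  event 4 (t=25: DEC c by 7): d unchanged
  event 5 (t=30: DEC d by 14): d (absent) -> -14
  event 6 (t=35: DEL c): d unchanged
  event 7 (t=43: INC c by 1): d unchanged
  event 8 (t=44: INC b by 9): d unchanged
Final: d = -14

Answer: -14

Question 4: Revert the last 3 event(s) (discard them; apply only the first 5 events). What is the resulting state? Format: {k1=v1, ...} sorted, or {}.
Keep first 5 events (discard last 3):
  after event 1 (t=6: SET c = 17): {c=17}
  after event 2 (t=14: SET c = 30): {c=30}
  after event 3 (t=20: INC b by 11): {b=11, c=30}
  after event 4 (t=25: DEC c by 7): {b=11, c=23}
  after event 5 (t=30: DEC d by 14): {b=11, c=23, d=-14}

Answer: {b=11, c=23, d=-14}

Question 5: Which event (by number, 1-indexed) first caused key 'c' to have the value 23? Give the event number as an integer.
Looking for first event where c becomes 23:
  event 1: c = 17
  event 2: c = 30
  event 3: c = 30
  event 4: c 30 -> 23  <-- first match

Answer: 4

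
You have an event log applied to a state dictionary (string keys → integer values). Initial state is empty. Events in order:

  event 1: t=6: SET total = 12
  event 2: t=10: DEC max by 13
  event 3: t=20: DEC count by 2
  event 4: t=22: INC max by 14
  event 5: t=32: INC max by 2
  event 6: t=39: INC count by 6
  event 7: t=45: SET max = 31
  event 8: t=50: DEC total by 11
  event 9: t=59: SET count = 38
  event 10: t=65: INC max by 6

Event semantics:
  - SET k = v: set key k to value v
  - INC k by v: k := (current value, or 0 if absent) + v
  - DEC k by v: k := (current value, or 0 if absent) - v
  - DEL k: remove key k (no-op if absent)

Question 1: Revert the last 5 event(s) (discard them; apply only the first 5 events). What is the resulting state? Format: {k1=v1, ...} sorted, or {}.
Keep first 5 events (discard last 5):
  after event 1 (t=6: SET total = 12): {total=12}
  after event 2 (t=10: DEC max by 13): {max=-13, total=12}
  after event 3 (t=20: DEC count by 2): {count=-2, max=-13, total=12}
  after event 4 (t=22: INC max by 14): {count=-2, max=1, total=12}
  after event 5 (t=32: INC max by 2): {count=-2, max=3, total=12}

Answer: {count=-2, max=3, total=12}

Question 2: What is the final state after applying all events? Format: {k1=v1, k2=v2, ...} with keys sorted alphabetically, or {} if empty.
  after event 1 (t=6: SET total = 12): {total=12}
  after event 2 (t=10: DEC max by 13): {max=-13, total=12}
  after event 3 (t=20: DEC count by 2): {count=-2, max=-13, total=12}
  after event 4 (t=22: INC max by 14): {count=-2, max=1, total=12}
  after event 5 (t=32: INC max by 2): {count=-2, max=3, total=12}
  after event 6 (t=39: INC count by 6): {count=4, max=3, total=12}
  after event 7 (t=45: SET max = 31): {count=4, max=31, total=12}
  after event 8 (t=50: DEC total by 11): {count=4, max=31, total=1}
  after event 9 (t=59: SET count = 38): {count=38, max=31, total=1}
  after event 10 (t=65: INC max by 6): {count=38, max=37, total=1}

Answer: {count=38, max=37, total=1}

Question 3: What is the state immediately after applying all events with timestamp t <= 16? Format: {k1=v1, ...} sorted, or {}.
Answer: {max=-13, total=12}

Derivation:
Apply events with t <= 16 (2 events):
  after event 1 (t=6: SET total = 12): {total=12}
  after event 2 (t=10: DEC max by 13): {max=-13, total=12}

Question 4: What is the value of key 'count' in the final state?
Answer: 38

Derivation:
Track key 'count' through all 10 events:
  event 1 (t=6: SET total = 12): count unchanged
  event 2 (t=10: DEC max by 13): count unchanged
  event 3 (t=20: DEC count by 2): count (absent) -> -2
  event 4 (t=22: INC max by 14): count unchanged
  event 5 (t=32: INC max by 2): count unchanged
  event 6 (t=39: INC count by 6): count -2 -> 4
  event 7 (t=45: SET max = 31): count unchanged
  event 8 (t=50: DEC total by 11): count unchanged
  event 9 (t=59: SET count = 38): count 4 -> 38
  event 10 (t=65: INC max by 6): count unchanged
Final: count = 38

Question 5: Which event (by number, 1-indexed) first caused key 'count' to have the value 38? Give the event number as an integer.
Answer: 9

Derivation:
Looking for first event where count becomes 38:
  event 3: count = -2
  event 4: count = -2
  event 5: count = -2
  event 6: count = 4
  event 7: count = 4
  event 8: count = 4
  event 9: count 4 -> 38  <-- first match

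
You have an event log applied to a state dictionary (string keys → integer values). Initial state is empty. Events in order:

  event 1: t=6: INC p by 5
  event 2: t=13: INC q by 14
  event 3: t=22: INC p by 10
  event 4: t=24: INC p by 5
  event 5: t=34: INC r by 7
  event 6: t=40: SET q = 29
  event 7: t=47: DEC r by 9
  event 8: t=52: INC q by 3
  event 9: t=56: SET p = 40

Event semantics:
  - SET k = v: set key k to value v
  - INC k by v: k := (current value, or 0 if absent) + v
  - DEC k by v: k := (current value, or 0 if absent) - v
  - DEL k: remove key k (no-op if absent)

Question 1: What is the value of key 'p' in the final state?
Track key 'p' through all 9 events:
  event 1 (t=6: INC p by 5): p (absent) -> 5
  event 2 (t=13: INC q by 14): p unchanged
  event 3 (t=22: INC p by 10): p 5 -> 15
  event 4 (t=24: INC p by 5): p 15 -> 20
  event 5 (t=34: INC r by 7): p unchanged
  event 6 (t=40: SET q = 29): p unchanged
  event 7 (t=47: DEC r by 9): p unchanged
  event 8 (t=52: INC q by 3): p unchanged
  event 9 (t=56: SET p = 40): p 20 -> 40
Final: p = 40

Answer: 40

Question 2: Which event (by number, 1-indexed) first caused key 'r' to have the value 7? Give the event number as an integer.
Answer: 5

Derivation:
Looking for first event where r becomes 7:
  event 5: r (absent) -> 7  <-- first match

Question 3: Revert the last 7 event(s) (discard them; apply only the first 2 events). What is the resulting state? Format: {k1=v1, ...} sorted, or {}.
Answer: {p=5, q=14}

Derivation:
Keep first 2 events (discard last 7):
  after event 1 (t=6: INC p by 5): {p=5}
  after event 2 (t=13: INC q by 14): {p=5, q=14}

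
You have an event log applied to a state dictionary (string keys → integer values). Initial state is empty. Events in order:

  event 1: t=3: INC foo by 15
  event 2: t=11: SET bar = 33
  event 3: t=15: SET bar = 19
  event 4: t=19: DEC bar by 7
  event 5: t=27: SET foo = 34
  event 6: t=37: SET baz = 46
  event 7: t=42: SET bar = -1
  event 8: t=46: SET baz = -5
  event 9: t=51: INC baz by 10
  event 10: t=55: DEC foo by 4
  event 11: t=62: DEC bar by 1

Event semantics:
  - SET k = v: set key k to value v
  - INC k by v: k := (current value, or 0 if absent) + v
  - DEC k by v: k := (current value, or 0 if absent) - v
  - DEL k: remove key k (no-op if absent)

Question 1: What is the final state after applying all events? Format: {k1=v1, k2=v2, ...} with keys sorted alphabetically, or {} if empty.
  after event 1 (t=3: INC foo by 15): {foo=15}
  after event 2 (t=11: SET bar = 33): {bar=33, foo=15}
  after event 3 (t=15: SET bar = 19): {bar=19, foo=15}
  after event 4 (t=19: DEC bar by 7): {bar=12, foo=15}
  after event 5 (t=27: SET foo = 34): {bar=12, foo=34}
  after event 6 (t=37: SET baz = 46): {bar=12, baz=46, foo=34}
  after event 7 (t=42: SET bar = -1): {bar=-1, baz=46, foo=34}
  after event 8 (t=46: SET baz = -5): {bar=-1, baz=-5, foo=34}
  after event 9 (t=51: INC baz by 10): {bar=-1, baz=5, foo=34}
  after event 10 (t=55: DEC foo by 4): {bar=-1, baz=5, foo=30}
  after event 11 (t=62: DEC bar by 1): {bar=-2, baz=5, foo=30}

Answer: {bar=-2, baz=5, foo=30}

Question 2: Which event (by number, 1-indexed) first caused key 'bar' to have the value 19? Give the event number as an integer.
Answer: 3

Derivation:
Looking for first event where bar becomes 19:
  event 2: bar = 33
  event 3: bar 33 -> 19  <-- first match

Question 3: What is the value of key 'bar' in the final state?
Answer: -2

Derivation:
Track key 'bar' through all 11 events:
  event 1 (t=3: INC foo by 15): bar unchanged
  event 2 (t=11: SET bar = 33): bar (absent) -> 33
  event 3 (t=15: SET bar = 19): bar 33 -> 19
  event 4 (t=19: DEC bar by 7): bar 19 -> 12
  event 5 (t=27: SET foo = 34): bar unchanged
  event 6 (t=37: SET baz = 46): bar unchanged
  event 7 (t=42: SET bar = -1): bar 12 -> -1
  event 8 (t=46: SET baz = -5): bar unchanged
  event 9 (t=51: INC baz by 10): bar unchanged
  event 10 (t=55: DEC foo by 4): bar unchanged
  event 11 (t=62: DEC bar by 1): bar -1 -> -2
Final: bar = -2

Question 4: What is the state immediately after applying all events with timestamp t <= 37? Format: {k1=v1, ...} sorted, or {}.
Answer: {bar=12, baz=46, foo=34}

Derivation:
Apply events with t <= 37 (6 events):
  after event 1 (t=3: INC foo by 15): {foo=15}
  after event 2 (t=11: SET bar = 33): {bar=33, foo=15}
  after event 3 (t=15: SET bar = 19): {bar=19, foo=15}
  after event 4 (t=19: DEC bar by 7): {bar=12, foo=15}
  after event 5 (t=27: SET foo = 34): {bar=12, foo=34}
  after event 6 (t=37: SET baz = 46): {bar=12, baz=46, foo=34}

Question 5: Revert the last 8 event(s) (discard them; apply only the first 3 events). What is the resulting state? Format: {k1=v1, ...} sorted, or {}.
Answer: {bar=19, foo=15}

Derivation:
Keep first 3 events (discard last 8):
  after event 1 (t=3: INC foo by 15): {foo=15}
  after event 2 (t=11: SET bar = 33): {bar=33, foo=15}
  after event 3 (t=15: SET bar = 19): {bar=19, foo=15}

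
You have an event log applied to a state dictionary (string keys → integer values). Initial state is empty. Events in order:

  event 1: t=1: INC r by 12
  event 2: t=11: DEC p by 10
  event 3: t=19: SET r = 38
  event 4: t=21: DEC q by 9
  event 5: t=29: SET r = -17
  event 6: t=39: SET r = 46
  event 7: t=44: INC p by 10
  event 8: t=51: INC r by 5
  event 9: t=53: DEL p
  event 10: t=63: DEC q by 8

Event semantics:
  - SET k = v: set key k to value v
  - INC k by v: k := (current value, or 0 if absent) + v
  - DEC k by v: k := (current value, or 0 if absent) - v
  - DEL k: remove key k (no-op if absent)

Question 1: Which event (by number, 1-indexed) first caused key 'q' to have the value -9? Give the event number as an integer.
Looking for first event where q becomes -9:
  event 4: q (absent) -> -9  <-- first match

Answer: 4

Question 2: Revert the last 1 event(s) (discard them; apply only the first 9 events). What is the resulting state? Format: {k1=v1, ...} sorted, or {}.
Answer: {q=-9, r=51}

Derivation:
Keep first 9 events (discard last 1):
  after event 1 (t=1: INC r by 12): {r=12}
  after event 2 (t=11: DEC p by 10): {p=-10, r=12}
  after event 3 (t=19: SET r = 38): {p=-10, r=38}
  after event 4 (t=21: DEC q by 9): {p=-10, q=-9, r=38}
  after event 5 (t=29: SET r = -17): {p=-10, q=-9, r=-17}
  after event 6 (t=39: SET r = 46): {p=-10, q=-9, r=46}
  after event 7 (t=44: INC p by 10): {p=0, q=-9, r=46}
  after event 8 (t=51: INC r by 5): {p=0, q=-9, r=51}
  after event 9 (t=53: DEL p): {q=-9, r=51}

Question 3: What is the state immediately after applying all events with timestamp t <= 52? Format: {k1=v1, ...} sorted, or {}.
Apply events with t <= 52 (8 events):
  after event 1 (t=1: INC r by 12): {r=12}
  after event 2 (t=11: DEC p by 10): {p=-10, r=12}
  after event 3 (t=19: SET r = 38): {p=-10, r=38}
  after event 4 (t=21: DEC q by 9): {p=-10, q=-9, r=38}
  after event 5 (t=29: SET r = -17): {p=-10, q=-9, r=-17}
  after event 6 (t=39: SET r = 46): {p=-10, q=-9, r=46}
  after event 7 (t=44: INC p by 10): {p=0, q=-9, r=46}
  after event 8 (t=51: INC r by 5): {p=0, q=-9, r=51}

Answer: {p=0, q=-9, r=51}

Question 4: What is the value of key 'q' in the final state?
Track key 'q' through all 10 events:
  event 1 (t=1: INC r by 12): q unchanged
  event 2 (t=11: DEC p by 10): q unchanged
  event 3 (t=19: SET r = 38): q unchanged
  event 4 (t=21: DEC q by 9): q (absent) -> -9
  event 5 (t=29: SET r = -17): q unchanged
  event 6 (t=39: SET r = 46): q unchanged
  event 7 (t=44: INC p by 10): q unchanged
  event 8 (t=51: INC r by 5): q unchanged
  event 9 (t=53: DEL p): q unchanged
  event 10 (t=63: DEC q by 8): q -9 -> -17
Final: q = -17

Answer: -17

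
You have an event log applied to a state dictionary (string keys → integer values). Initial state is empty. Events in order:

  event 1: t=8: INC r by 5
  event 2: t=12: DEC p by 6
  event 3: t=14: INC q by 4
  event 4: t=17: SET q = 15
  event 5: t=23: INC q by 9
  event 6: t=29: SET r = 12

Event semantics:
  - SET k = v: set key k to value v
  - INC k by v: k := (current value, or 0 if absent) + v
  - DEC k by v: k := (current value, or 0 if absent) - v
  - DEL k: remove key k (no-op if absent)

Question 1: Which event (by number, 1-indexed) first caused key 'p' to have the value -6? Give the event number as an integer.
Answer: 2

Derivation:
Looking for first event where p becomes -6:
  event 2: p (absent) -> -6  <-- first match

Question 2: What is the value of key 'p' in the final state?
Track key 'p' through all 6 events:
  event 1 (t=8: INC r by 5): p unchanged
  event 2 (t=12: DEC p by 6): p (absent) -> -6
  event 3 (t=14: INC q by 4): p unchanged
  event 4 (t=17: SET q = 15): p unchanged
  event 5 (t=23: INC q by 9): p unchanged
  event 6 (t=29: SET r = 12): p unchanged
Final: p = -6

Answer: -6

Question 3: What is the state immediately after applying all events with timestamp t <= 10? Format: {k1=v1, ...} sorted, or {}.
Apply events with t <= 10 (1 events):
  after event 1 (t=8: INC r by 5): {r=5}

Answer: {r=5}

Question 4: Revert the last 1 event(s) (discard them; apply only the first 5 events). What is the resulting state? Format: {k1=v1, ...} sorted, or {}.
Answer: {p=-6, q=24, r=5}

Derivation:
Keep first 5 events (discard last 1):
  after event 1 (t=8: INC r by 5): {r=5}
  after event 2 (t=12: DEC p by 6): {p=-6, r=5}
  after event 3 (t=14: INC q by 4): {p=-6, q=4, r=5}
  after event 4 (t=17: SET q = 15): {p=-6, q=15, r=5}
  after event 5 (t=23: INC q by 9): {p=-6, q=24, r=5}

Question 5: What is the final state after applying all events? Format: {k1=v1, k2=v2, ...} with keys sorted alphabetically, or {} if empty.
Answer: {p=-6, q=24, r=12}

Derivation:
  after event 1 (t=8: INC r by 5): {r=5}
  after event 2 (t=12: DEC p by 6): {p=-6, r=5}
  after event 3 (t=14: INC q by 4): {p=-6, q=4, r=5}
  after event 4 (t=17: SET q = 15): {p=-6, q=15, r=5}
  after event 5 (t=23: INC q by 9): {p=-6, q=24, r=5}
  after event 6 (t=29: SET r = 12): {p=-6, q=24, r=12}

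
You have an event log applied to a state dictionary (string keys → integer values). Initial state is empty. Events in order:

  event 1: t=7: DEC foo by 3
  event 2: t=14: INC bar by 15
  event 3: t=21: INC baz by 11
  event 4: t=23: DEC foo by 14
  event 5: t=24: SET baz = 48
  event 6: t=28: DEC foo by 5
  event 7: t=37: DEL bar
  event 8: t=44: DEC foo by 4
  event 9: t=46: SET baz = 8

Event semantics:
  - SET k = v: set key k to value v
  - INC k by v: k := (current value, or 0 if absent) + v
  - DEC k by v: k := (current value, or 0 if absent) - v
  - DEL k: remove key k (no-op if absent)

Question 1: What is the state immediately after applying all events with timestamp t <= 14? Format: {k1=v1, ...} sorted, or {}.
Answer: {bar=15, foo=-3}

Derivation:
Apply events with t <= 14 (2 events):
  after event 1 (t=7: DEC foo by 3): {foo=-3}
  after event 2 (t=14: INC bar by 15): {bar=15, foo=-3}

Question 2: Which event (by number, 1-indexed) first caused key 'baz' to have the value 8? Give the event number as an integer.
Answer: 9

Derivation:
Looking for first event where baz becomes 8:
  event 3: baz = 11
  event 4: baz = 11
  event 5: baz = 48
  event 6: baz = 48
  event 7: baz = 48
  event 8: baz = 48
  event 9: baz 48 -> 8  <-- first match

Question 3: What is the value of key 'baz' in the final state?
Answer: 8

Derivation:
Track key 'baz' through all 9 events:
  event 1 (t=7: DEC foo by 3): baz unchanged
  event 2 (t=14: INC bar by 15): baz unchanged
  event 3 (t=21: INC baz by 11): baz (absent) -> 11
  event 4 (t=23: DEC foo by 14): baz unchanged
  event 5 (t=24: SET baz = 48): baz 11 -> 48
  event 6 (t=28: DEC foo by 5): baz unchanged
  event 7 (t=37: DEL bar): baz unchanged
  event 8 (t=44: DEC foo by 4): baz unchanged
  event 9 (t=46: SET baz = 8): baz 48 -> 8
Final: baz = 8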